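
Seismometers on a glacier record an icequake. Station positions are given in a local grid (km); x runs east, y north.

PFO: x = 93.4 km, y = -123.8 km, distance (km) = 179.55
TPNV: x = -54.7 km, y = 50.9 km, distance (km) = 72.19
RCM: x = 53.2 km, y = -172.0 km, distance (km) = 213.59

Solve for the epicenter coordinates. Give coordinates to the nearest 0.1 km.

Circle about each station: (x − 93.4)² + (y + 123.8)² = 179.55²; (x + 54.7)² + (y − 50.9)² = 72.19²; (x − 53.2)² + (y + 172.0)² = 213.59².
Subtracting pairs of circle equations eliminates x²+y² and gives linear equations (the radical axes):
-296.2 x + 349.4 y = 8559.71
-80.4 x − 96.4 y = -5018.25
Solving the 2×2 system: x ≈ 16.4, y ≈ 38.4 km.

16.4 km east, 38.4 km north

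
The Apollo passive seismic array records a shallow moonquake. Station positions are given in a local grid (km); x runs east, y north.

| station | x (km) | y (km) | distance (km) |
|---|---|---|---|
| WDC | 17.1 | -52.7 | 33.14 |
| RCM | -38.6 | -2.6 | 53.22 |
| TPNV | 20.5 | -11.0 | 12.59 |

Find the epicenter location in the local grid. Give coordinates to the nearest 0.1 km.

Circle about each station: (x − 17.1)² + (y + 52.7)² = 33.14²; (x + 38.6)² + (y + 2.6)² = 53.22²; (x − 20.5)² + (y + 11.0)² = 12.59².
Subtracting the WDC equation from the RCM and TPNV equations removes the quadratic terms:
-111.4 x + 100.2 y = -3307.09
6.8 x + 83.4 y = -1588.70
Solving the 2×2 system: x ≈ 11.7, y ≈ -20.0 km.

11.7 km east, -20.0 km north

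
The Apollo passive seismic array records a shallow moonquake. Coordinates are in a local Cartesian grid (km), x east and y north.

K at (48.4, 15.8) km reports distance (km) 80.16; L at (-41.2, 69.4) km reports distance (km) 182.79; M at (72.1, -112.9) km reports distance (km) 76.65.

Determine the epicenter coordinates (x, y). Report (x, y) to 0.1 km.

Circle about each station: (x − 48.4)² + (y − 15.8)² = 80.16²; (x + 41.2)² + (y − 69.4)² = 182.79²; (x − 72.1)² + (y + 112.9)² = 76.65².
Subtracting the K equation from the L and M equations removes the quadratic terms:
-179.2 x + 107.2 y = -23064.96
47.4 x − 257.4 y = 15903.02
Solving the 2×2 system: x ≈ 103.1, y ≈ -42.8 km.

103.1 km east, -42.8 km north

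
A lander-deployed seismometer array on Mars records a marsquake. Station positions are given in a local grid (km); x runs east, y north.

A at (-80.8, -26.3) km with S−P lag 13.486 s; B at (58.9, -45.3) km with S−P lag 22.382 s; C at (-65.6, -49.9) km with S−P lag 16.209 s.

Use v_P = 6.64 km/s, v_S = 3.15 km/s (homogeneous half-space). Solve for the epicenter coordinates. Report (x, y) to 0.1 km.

x ≈ -41.1 km, y ≈ 44.1 km

Distance from S−P lag: d = Δt · v_P v_S / (v_P − v_S) = Δt · (6.64·3.15)/(6.64−3.15) ≈ 5.9931·Δt.
So d_A = 80.82, d_B = 134.14, d_C = 97.14 km.
Circle about each station: (x + 80.8)² + (y + 26.3)² = 80.82²; (x − 58.9)² + (y + 45.3)² = 134.14²; (x + 65.6)² + (y + 49.9)² = 97.14².
Subtracting the A equation from the B and C equations removes the quadratic terms:
279.4 x − 38.0 y = -13160.70
30.4 x − 47.2 y = -3331.27
Solving the 2×2 system: x ≈ -41.1, y ≈ 44.1 km.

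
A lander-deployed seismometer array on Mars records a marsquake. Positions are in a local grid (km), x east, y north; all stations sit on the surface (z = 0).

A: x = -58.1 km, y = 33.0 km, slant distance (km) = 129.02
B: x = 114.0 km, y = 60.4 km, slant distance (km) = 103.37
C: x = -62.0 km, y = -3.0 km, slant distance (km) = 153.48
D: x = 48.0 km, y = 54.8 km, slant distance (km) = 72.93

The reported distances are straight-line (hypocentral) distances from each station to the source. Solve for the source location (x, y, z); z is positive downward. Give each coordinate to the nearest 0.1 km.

Each station gives a sphere (x−x_i)² + (y−y_i)² + z² = d_i² (stations at z=0).
Subtracting the A sphere from B and C: z² cancels, leaving linear equations in x and y:
344.2 x + 54.8 y = 18140.35
-7.8 x − 72.0 y = -7521.56
Solving: x ≈ 36.704, y ≈ 100.490 km (keep extra digits for the depth step; rounded: 36.7, 100.5).
Then from the A sphere: z² = 129.02² − (x + 58.1)² − (y − 33.0)² with x = 36.704, y = 100.490, so z ≈ 55.709 ≈ 55.7 km.

x ≈ 36.7 km, y ≈ 100.5 km, depth ≈ 55.7 km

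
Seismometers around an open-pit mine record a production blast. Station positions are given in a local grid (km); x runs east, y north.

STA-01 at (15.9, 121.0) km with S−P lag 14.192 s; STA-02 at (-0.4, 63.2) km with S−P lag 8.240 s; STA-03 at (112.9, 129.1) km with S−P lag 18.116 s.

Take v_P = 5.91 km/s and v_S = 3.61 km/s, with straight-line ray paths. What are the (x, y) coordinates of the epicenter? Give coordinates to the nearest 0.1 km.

Distance from S−P lag: d = Δt · v_P v_S / (v_P − v_S) = Δt · (5.91·3.61)/(5.91−3.61) ≈ 9.2761·Δt.
So d_STA-01 = 131.65, d_STA-02 = 76.44, d_STA-03 = 168.05 km.
Circle about each station: (x − 15.9)² + (y − 121.0)² = 131.65²; (x + 0.4)² + (y − 63.2)² = 76.44²; (x − 112.9)² + (y − 129.1)² = 168.05².
Subtracting pairs of circle equations eliminates x²+y² and gives linear equations (the radical axes):
-32.6 x − 115.6 y = 589.24
194.0 x + 16.2 y = 3610.33
Solving the 2×2 system: x ≈ 19.5, y ≈ -10.6 km.

x ≈ 19.5 km, y ≈ -10.6 km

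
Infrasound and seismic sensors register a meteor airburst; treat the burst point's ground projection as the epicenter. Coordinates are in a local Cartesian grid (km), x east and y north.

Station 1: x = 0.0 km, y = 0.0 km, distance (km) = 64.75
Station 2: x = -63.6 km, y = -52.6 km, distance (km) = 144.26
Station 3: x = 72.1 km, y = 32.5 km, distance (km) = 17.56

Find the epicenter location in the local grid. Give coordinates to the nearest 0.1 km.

62.2 km east, 18.0 km north

Circle about each station: x² + y² = 64.75²; (x + 63.6)² + (y + 52.6)² = 144.26²; (x − 72.1)² + (y − 32.5)² = 17.56².
Subtracting pairs of circle equations eliminates x²+y² and gives linear equations (the radical axes):
-127.2 x − 105.2 y = -9806.67
144.2 x + 65.0 y = 10138.87
Solving the 2×2 system: x ≈ 62.2, y ≈ 18.0 km.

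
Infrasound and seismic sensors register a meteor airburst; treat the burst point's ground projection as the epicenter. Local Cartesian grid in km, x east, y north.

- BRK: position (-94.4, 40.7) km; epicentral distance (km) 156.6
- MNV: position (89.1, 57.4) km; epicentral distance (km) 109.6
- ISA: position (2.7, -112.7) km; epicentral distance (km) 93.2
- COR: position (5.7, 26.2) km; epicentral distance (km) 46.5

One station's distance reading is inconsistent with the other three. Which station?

BRK

Solve using three stations at a time. Using MNV, ISA, COR (subtract circle equations pairwise → linear system) gives (x, y) ≈ (11.4, -19.9).
Distances from that point to each station vs reported:
  BRK: calculated 122.0 vs reported 156.6 → residual 34.6 km
  MNV: calculated 109.6 vs reported 109.6 → residual 0.0 km
  ISA: calculated 93.2 vs reported 93.2 → residual 0.0 km
  COR: calculated 46.5 vs reported 46.5 → residual 0.0 km
MNV, ISA, COR are mutually consistent (residuals ≈ 0); BRK is off by 34.6 km.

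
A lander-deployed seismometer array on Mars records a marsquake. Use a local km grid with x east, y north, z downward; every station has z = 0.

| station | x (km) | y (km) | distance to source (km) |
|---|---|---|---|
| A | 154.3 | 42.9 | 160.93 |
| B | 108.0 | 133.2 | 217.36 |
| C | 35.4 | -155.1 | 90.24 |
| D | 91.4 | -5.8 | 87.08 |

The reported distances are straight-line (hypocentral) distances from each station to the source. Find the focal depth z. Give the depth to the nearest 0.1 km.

Each station gives a sphere (x−x_i)² + (y−y_i)² + z² = d_i² (stations at z=0).
Subtracting the A sphere from B and C: z² cancels, leaving linear equations in x and y:
-92.6 x + 180.6 y = -17589.56
-237.8 x − 396.0 y = 17415.48
Solving: x ≈ 47.983, y ≈ -72.793 km (keep extra digits for the depth step; rounded: 48.0, -72.8).
Then from the A sphere: z² = 160.93² − (x − 154.3)² − (y − 42.9)² with x = 47.983, y = -72.793, so z ≈ 34.789 ≈ 34.8 km.
Check against D (with the unrounded solution): distance 87.08 ≈ 87.08 km. ✓

z ≈ 34.8 km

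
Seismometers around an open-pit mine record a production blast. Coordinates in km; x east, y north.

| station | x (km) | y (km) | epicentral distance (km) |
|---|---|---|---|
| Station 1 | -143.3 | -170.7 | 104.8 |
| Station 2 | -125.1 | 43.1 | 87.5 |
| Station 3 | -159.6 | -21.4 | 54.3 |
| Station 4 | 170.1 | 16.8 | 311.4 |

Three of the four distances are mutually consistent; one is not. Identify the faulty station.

Solve using three stations at a time. Using Station 1, Station 3, Station 4 (subtract circle equations pairwise → linear system) gives (x, y) ≈ (-129.9, -66.8).
Distances from that point to each station vs reported:
  Station 1: calculated 104.8 vs reported 104.8 → residual 0.0 km
  Station 2: calculated 110.0 vs reported 87.5 → residual 22.5 km
  Station 3: calculated 54.3 vs reported 54.3 → residual 0.0 km
  Station 4: calculated 311.4 vs reported 311.4 → residual 0.0 km
Station 1, Station 3, Station 4 are mutually consistent (residuals ≈ 0); Station 2 is off by 22.5 km.

Station 2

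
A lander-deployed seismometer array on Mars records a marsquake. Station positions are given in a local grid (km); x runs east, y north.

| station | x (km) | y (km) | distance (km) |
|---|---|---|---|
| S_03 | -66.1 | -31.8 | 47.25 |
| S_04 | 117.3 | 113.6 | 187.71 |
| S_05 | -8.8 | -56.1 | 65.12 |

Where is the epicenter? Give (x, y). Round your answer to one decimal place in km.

Circle about each station: (x + 66.1)² + (y + 31.8)² = 47.25²; (x − 117.3)² + (y − 113.6)² = 187.71²; (x + 8.8)² + (y + 56.1)² = 65.12².
Subtracting pairs of circle equations eliminates x²+y² and gives linear equations (the radical axes):
366.8 x + 290.8 y = -11718.68
114.6 x − 48.6 y = -4163.85
Solving the 2×2 system: x ≈ -34.8, y ≈ 3.6 km.

x ≈ -34.8 km, y ≈ 3.6 km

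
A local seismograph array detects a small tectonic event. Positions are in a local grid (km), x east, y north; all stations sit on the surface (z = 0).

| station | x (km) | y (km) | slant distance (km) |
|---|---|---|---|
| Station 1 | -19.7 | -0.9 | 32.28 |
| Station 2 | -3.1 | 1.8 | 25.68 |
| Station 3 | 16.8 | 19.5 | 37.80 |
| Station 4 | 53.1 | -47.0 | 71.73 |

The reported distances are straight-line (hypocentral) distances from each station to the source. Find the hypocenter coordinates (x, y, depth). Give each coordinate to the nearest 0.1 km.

x ≈ 0.9 km, y ≈ -4.4 km, depth ≈ 24.6 km

Each station gives a sphere (x−x_i)² + (y−y_i)² + z² = d_i² (stations at z=0).
Subtracting the Station 1 sphere from Station 2 and Station 3: z² cancels, leaving linear equations in x and y:
33.2 x + 5.4 y = 6.49
73.0 x + 40.8 y = -113.25
Solving: x ≈ 0.912, y ≈ -4.408 km (keep extra digits for the depth step; rounded: 0.9, -4.4).
Then from the Station 1 sphere: z² = 32.28² − (x + 19.7)² − (y + 0.9)² with x = 0.912, y = -4.408, so z ≈ 24.593 ≈ 24.6 km.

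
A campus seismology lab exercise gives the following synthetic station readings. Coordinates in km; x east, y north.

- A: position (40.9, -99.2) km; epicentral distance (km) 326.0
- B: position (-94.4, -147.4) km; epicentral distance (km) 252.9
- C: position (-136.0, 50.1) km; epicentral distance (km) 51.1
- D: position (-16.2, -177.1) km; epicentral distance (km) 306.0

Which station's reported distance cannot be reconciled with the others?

A

Solve using three stations at a time. Using B, C, D (subtract circle equations pairwise → linear system) gives (x, y) ≈ (-145.3, 100.3).
Distances from that point to each station vs reported:
  A: calculated 272.9 vs reported 326.0 → residual 53.1 km
  B: calculated 252.9 vs reported 252.9 → residual 0.0 km
  C: calculated 51.1 vs reported 51.1 → residual 0.0 km
  D: calculated 306.0 vs reported 306.0 → residual 0.0 km
B, C, D are mutually consistent (residuals ≈ 0); A is off by 53.1 km.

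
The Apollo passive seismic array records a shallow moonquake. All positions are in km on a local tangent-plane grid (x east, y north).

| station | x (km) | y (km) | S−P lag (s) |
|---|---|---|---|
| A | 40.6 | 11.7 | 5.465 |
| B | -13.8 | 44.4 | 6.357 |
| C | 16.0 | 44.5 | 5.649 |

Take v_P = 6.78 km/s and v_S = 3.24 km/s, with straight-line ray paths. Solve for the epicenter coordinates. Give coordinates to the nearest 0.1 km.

x ≈ 6.7 km, y ≈ 10.7 km

Distance from S−P lag: d = Δt · v_P v_S / (v_P − v_S) = Δt · (6.78·3.24)/(6.78−3.24) ≈ 6.2054·Δt.
So d_A = 33.91, d_B = 39.45, d_C = 35.05 km.
Circle about each station: (x − 40.6)² + (y − 11.7)² = 33.91²; (x + 13.8)² + (y − 44.4)² = 39.45²; (x − 16.0)² + (y − 44.5)² = 35.05².
Subtracting the A equation from the B and C equations removes the quadratic terms:
-108.8 x + 65.4 y = -29.86
-49.2 x + 65.6 y = 372.39
Solving the 2×2 system: x ≈ 6.7, y ≈ 10.7 km.
Check against A (with the unrounded x, y): √((x − 40.6)²+(y − 11.7)²) = 33.90 ≈ 33.91 km. ✓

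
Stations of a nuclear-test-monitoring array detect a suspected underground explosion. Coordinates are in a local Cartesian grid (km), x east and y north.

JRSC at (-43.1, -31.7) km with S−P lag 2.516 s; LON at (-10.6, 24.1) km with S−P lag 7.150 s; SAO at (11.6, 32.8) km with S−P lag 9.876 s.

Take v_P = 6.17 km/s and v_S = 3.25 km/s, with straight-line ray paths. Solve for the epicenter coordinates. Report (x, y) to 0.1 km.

Distance from S−P lag: d = Δt · v_P v_S / (v_P − v_S) = Δt · (6.17·3.25)/(6.17−3.25) ≈ 6.8673·Δt.
So d_JRSC = 17.28, d_LON = 49.10, d_SAO = 67.82 km.
Circle about each station: (x + 43.1)² + (y + 31.7)² = 17.28²; (x + 10.6)² + (y − 24.1)² = 49.10²; (x − 11.6)² + (y − 32.8)² = 67.82².
Subtracting pairs of circle equations eliminates x²+y² and gives linear equations (the radical axes):
65.0 x + 111.6 y = -4281.54
109.4 x + 129.0 y = -5953.05
Solving the 2×2 system: x ≈ -29.3, y ≈ -21.3 km.

-29.3 km east, -21.3 km north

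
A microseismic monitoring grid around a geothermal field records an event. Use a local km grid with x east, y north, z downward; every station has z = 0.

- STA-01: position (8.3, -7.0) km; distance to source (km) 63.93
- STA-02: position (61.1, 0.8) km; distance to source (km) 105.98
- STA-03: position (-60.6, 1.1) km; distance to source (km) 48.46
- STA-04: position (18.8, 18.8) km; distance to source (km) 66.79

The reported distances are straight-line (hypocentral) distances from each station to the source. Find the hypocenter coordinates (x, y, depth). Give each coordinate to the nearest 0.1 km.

Each station gives a sphere (x−x_i)² + (y−y_i)² + z² = d_i² (stations at z=0).
Subtracting the STA-01 sphere from STA-02 and STA-03: z² cancels, leaving linear equations in x and y:
105.6 x + 15.6 y = -3528.76
-137.8 x + 16.2 y = 5294.35
Solving: x ≈ -36.203, y ≈ 18.864 km (keep extra digits for the depth step; rounded: -36.2, 18.9).
Then from the STA-01 sphere: z² = 63.93² − (x − 8.3)² − (y + 7.0)² with x = -36.203, y = 18.864, so z ≈ 37.915 ≈ 37.9 km.
Check against STA-04 (with the unrounded solution): distance 66.81 ≈ 66.79 km. ✓

(-36.2, 18.9, 37.9)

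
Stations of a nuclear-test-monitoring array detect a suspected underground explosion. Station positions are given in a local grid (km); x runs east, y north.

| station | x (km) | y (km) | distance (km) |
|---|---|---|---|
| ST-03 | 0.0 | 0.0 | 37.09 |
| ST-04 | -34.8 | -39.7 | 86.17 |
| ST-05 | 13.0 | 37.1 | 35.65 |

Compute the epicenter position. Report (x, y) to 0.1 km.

x ≈ 35.8 km, y ≈ 9.7 km

Circle about each station: x² + y² = 37.09²; (x + 34.8)² + (y + 39.7)² = 86.17²; (x − 13.0)² + (y − 37.1)² = 35.65².
Subtracting the ST-03 equation from the ST-04 and ST-05 equations removes the quadratic terms:
-69.6 x − 79.4 y = -3262.47
26.0 x + 74.2 y = 1650.16
Solving the 2×2 system: x ≈ 35.8, y ≈ 9.7 km.
Check against ST-03 (with the unrounded x, y): √(x²+y²) = 37.11 ≈ 37.09 km. ✓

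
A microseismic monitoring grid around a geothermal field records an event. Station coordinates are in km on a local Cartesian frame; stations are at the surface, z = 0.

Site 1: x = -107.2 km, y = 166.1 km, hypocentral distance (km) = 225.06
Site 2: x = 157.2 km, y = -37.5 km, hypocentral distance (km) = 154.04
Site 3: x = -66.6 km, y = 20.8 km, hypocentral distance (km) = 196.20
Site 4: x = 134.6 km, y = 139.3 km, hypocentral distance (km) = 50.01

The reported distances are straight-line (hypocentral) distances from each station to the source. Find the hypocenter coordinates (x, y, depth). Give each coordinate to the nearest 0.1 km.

Each station gives a sphere (x−x_i)² + (y−y_i)² + z² = d_i² (stations at z=0).
Subtracting the Site 1 sphere from Site 2 and Site 3: z² cancels, leaving linear equations in x and y:
528.8 x − 407.2 y = 13960.72
81.2 x − 290.6 y = -22055.29
Solving: x ≈ 108.104, y ≈ 106.102 km (keep extra digits for the depth step; rounded: 108.1, 106.1).
Then from the Site 1 sphere: z² = 225.06² − (x + 107.2)² − (y − 166.1)² with x = 108.104, y = 106.102, so z ≈ 26.390 ≈ 26.4 km.

(108.1, 106.1, 26.4)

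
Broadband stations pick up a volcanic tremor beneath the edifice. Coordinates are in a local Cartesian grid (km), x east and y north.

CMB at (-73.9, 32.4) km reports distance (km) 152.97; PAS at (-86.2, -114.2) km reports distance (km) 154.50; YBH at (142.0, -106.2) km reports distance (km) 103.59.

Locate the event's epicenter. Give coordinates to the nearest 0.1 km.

Circle about each station: (x + 73.9)² + (y − 32.4)² = 152.97²; (x + 86.2)² + (y + 114.2)² = 154.50²; (x − 142.0)² + (y + 106.2)² = 103.59².
Subtracting the CMB equation from the PAS and YBH equations removes the quadratic terms:
-24.6 x − 293.2 y = 13490.68
431.8 x − 277.2 y = 37600.40
Solving the 2×2 system: x ≈ 54.6, y ≈ -50.6 km.
Check against CMB (with the unrounded x, y): √((x + 73.9)²+(y − 32.4)²) = 152.97 ≈ 152.97 km. ✓

x ≈ 54.6 km, y ≈ -50.6 km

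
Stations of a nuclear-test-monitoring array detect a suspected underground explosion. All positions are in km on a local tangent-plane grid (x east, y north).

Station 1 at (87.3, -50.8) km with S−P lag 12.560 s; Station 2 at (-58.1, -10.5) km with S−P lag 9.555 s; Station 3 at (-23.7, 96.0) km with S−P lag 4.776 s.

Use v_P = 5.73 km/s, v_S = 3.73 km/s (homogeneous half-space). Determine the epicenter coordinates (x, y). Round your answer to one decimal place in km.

x ≈ 14.1 km, y ≈ 61.7 km

Distance from S−P lag: d = Δt · v_P v_S / (v_P − v_S) = Δt · (5.73·3.73)/(5.73−3.73) ≈ 10.6864·Δt.
So d_Station 1 = 134.22, d_Station 2 = 102.11, d_Station 3 = 51.04 km.
Circle about each station: (x − 87.3)² + (y + 50.8)² = 134.22²; (x + 58.1)² + (y + 10.5)² = 102.11²; (x + 23.7)² + (y − 96.0)² = 51.04².
Subtracting the Station 1 equation from the Station 2 and Station 3 equations removes the quadratic terms:
-290.8 x + 80.6 y = 872.49
-222.0 x + 293.6 y = 14985.69
Solving the 2×2 system: x ≈ 14.1, y ≈ 61.7 km.
Check against Station 1 (with the unrounded x, y): √((x − 87.3)²+(y + 50.8)²) = 134.22 ≈ 134.22 km. ✓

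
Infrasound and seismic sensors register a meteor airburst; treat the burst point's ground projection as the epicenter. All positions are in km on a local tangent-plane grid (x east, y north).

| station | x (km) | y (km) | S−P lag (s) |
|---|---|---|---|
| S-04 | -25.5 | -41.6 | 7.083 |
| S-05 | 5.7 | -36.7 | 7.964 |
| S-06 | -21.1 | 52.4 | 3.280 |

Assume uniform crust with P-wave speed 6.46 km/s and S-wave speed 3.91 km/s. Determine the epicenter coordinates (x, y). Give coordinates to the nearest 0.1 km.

Distance from S−P lag: d = Δt · v_P v_S / (v_P − v_S) = Δt · (6.46·3.91)/(6.46−3.91) ≈ 9.9053·Δt.
So d_S-04 = 70.16, d_S-05 = 78.89, d_S-06 = 32.49 km.
Circle about each station: (x + 25.5)² + (y + 41.6)² = 70.16²; (x − 5.7)² + (y + 36.7)² = 78.89²; (x + 21.1)² + (y − 52.4)² = 32.49².
Subtracting the S-04 equation from the S-05 and S-06 equations removes the quadratic terms:
62.4 x + 9.8 y = -2302.64
8.8 x + 188.0 y = 4676.99
Solving the 2×2 system: x ≈ -41.1, y ≈ 26.8 km.

x ≈ -41.1 km, y ≈ 26.8 km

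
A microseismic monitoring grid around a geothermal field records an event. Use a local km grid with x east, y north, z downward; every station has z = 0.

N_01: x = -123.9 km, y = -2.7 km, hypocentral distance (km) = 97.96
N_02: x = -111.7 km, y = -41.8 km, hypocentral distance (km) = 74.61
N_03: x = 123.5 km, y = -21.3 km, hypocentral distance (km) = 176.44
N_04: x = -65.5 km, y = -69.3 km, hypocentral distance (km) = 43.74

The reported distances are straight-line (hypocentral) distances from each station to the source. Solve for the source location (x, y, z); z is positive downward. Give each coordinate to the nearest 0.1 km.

Each station gives a sphere (x−x_i)² + (y−y_i)² + z² = d_i² (stations at z=0).
Subtracting the N_01 sphere from N_02 and N_03: z² cancels, leaving linear equations in x and y:
24.4 x − 78.2 y = 2895.14
494.8 x − 37.2 y = -21187.47
Solving: x ≈ -46.699, y ≈ -51.593 km (keep extra digits for the depth step; rounded: -46.7, -51.6).
Then from the N_01 sphere: z² = 97.96² − (x + 123.9)² − (y + 2.7)² with x = -46.699, y = -51.593, so z ≈ 35.294 ≈ 35.3 km.

(-46.7, -51.6, 35.3)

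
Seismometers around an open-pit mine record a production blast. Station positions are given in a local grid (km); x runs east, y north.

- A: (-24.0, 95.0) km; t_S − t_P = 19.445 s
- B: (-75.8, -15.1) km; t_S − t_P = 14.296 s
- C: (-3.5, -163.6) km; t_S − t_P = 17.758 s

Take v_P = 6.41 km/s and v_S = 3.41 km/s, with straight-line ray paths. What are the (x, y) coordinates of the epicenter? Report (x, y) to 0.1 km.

Distance from S−P lag: d = Δt · v_P v_S / (v_P − v_S) = Δt · (6.41·3.41)/(6.41−3.41) ≈ 7.2860·Δt.
So d_A = 141.68, d_B = 104.16, d_C = 129.39 km.
Circle about each station: (x + 24.0)² + (y − 95.0)² = 141.68²; (x + 75.8)² + (y + 15.1)² = 104.16²; (x + 3.5)² + (y + 163.6)² = 129.39².
Subtracting pairs of circle equations eliminates x²+y² and gives linear equations (the radical axes):
-103.6 x − 220.2 y = 5596.57
41.0 x − 517.2 y = 20507.66
Solving the 2×2 system: x ≈ 25.9, y ≈ -37.6 km.
Check against A (with the unrounded x, y): √((x + 24.0)²+(y − 95.0)²) = 141.68 ≈ 141.68 km. ✓

25.9 km east, -37.6 km north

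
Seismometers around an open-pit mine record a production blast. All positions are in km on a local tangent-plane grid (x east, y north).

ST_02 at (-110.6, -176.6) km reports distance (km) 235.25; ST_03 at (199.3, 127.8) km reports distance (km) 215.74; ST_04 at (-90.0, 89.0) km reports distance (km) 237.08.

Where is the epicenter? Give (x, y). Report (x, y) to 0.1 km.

Circle about each station: (x + 110.6)² + (y + 176.6)² = 235.25²; (x − 199.3)² + (y − 127.8)² = 215.74²; (x + 90.0)² + (y − 89.0)² = 237.08².
Subtracting pairs of circle equations eliminates x²+y² and gives linear equations (the radical axes):
619.8 x + 608.8 y = 21432.22
41.2 x + 531.2 y = -28263.28
Solving the 2×2 system: x ≈ 94.0, y ≈ -60.5 km.

x ≈ 94.0 km, y ≈ -60.5 km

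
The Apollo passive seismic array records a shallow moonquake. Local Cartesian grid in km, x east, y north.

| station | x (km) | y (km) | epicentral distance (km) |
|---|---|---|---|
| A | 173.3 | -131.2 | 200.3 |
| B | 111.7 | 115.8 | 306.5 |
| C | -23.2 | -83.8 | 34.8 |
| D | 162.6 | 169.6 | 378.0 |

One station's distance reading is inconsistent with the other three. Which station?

Solve using three stations at a time. Using A, B, D (subtract circle equations pairwise → linear system) gives (x, y) ≈ (-25.3, -158.5).
Distances from that point to each station vs reported:
  A: calculated 200.4 vs reported 200.3 → residual 0.1 km
  B: calculated 306.6 vs reported 306.5 → residual 0.1 km
  C: calculated 74.7 vs reported 34.8 → residual 39.9 km
  D: calculated 378.1 vs reported 378.0 → residual 0.1 km
A, B, D are mutually consistent (residuals ≈ 0); C is off by 39.9 km.

C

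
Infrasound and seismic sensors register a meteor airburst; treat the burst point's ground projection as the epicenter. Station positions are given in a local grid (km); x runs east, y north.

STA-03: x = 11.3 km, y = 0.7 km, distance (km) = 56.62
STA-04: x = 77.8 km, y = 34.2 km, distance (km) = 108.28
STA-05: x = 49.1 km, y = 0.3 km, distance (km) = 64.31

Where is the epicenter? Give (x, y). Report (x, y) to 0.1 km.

17.3 km east, -55.6 km north

Circle about each station: (x − 11.3)² + (y − 0.7)² = 56.62²; (x − 77.8)² + (y − 34.2)² = 108.28²; (x − 49.1)² + (y − 0.3)² = 64.31².
Subtracting the STA-03 equation from the STA-04 and STA-05 equations removes the quadratic terms:
133.0 x + 67.0 y = -1424.43
75.6 x − 0.8 y = 1352.77
Solving the 2×2 system: x ≈ 17.3, y ≈ -55.6 km.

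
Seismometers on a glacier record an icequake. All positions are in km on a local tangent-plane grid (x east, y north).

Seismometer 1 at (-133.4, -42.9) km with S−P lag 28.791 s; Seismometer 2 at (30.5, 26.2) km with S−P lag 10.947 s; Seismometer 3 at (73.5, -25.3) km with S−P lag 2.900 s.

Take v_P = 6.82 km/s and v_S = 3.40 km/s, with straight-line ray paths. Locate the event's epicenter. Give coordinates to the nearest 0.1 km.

61.8 km east, -41.1 km north

Distance from S−P lag: d = Δt · v_P v_S / (v_P − v_S) = Δt · (6.82·3.40)/(6.82−3.40) ≈ 6.7801·Δt.
So d_Seismometer 1 = 195.21, d_Seismometer 2 = 74.22, d_Seismometer 3 = 19.66 km.
Circle about each station: (x + 133.4)² + (y + 42.9)² = 195.21²; (x − 30.5)² + (y − 26.2)² = 74.22²; (x − 73.5)² + (y + 25.3)² = 19.66².
Subtracting the Seismometer 1 equation from the Seismometer 2 and Seismometer 3 equations removes the quadratic terms:
327.8 x + 138.2 y = 14579.06
413.8 x + 35.2 y = 24126.80
Solving the 2×2 system: x ≈ 61.8, y ≈ -41.1 km.
Check against Seismometer 1 (with the unrounded x, y): √((x + 133.4)²+(y + 42.9)²) = 195.21 ≈ 195.21 km. ✓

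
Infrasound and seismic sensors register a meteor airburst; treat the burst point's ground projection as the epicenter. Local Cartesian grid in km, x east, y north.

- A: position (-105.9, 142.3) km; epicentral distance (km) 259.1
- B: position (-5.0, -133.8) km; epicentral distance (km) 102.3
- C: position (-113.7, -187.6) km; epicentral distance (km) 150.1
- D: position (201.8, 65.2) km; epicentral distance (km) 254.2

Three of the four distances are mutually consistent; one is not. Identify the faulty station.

Solve using three stations at a time. Using A, C, D (subtract circle equations pairwise → linear system) gives (x, y) ≈ (2.8, -92.9).
Distances from that point to each station vs reported:
  A: calculated 259.1 vs reported 259.1 → residual 0.0 km
  B: calculated 41.6 vs reported 102.3 → residual 60.7 km
  C: calculated 150.1 vs reported 150.1 → residual 0.0 km
  D: calculated 254.2 vs reported 254.2 → residual 0.0 km
A, C, D are mutually consistent (residuals ≈ 0); B is off by 60.7 km.

B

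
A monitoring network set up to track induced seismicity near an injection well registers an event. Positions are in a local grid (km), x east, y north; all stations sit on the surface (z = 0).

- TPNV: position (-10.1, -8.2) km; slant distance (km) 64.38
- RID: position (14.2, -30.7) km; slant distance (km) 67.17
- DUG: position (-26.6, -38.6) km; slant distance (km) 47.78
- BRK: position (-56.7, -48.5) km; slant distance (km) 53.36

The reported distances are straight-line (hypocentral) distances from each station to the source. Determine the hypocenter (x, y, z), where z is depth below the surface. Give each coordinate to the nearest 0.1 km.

Each station gives a sphere (x−x_i)² + (y−y_i)² + z² = d_i² (stations at z=0).
Subtracting the TPNV sphere from RID and DUG: z² cancels, leaving linear equations in x and y:
48.6 x − 45.0 y = 607.86
-33.0 x − 60.8 y = 3890.13
Solving: x ≈ -31.104, y ≈ -47.100 km (keep extra digits for the depth step; rounded: -31.1, -47.1).
Then from the TPNV sphere: z² = 64.38² − (x + 10.1)² − (y + 8.2)² with x = -31.104, y = -47.100, so z ≈ 46.802 ≈ 46.8 km.

x ≈ -31.1 km, y ≈ -47.1 km, depth ≈ 46.8 km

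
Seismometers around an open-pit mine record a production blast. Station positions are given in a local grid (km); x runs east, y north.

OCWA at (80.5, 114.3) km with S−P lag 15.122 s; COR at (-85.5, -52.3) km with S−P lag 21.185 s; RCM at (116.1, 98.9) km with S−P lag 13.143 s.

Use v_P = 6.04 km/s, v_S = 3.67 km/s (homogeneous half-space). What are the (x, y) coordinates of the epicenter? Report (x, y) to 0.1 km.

Distance from S−P lag: d = Δt · v_P v_S / (v_P − v_S) = Δt · (6.04·3.67)/(6.04−3.67) ≈ 9.3531·Δt.
So d_OCWA = 141.44, d_COR = 198.15, d_RCM = 122.93 km.
Circle about each station: (x − 80.5)² + (y − 114.3)² = 141.44²; (x + 85.5)² + (y + 52.3)² = 198.15²; (x − 116.1)² + (y − 98.9)² = 122.93².
Subtracting the OCWA equation from the COR and RCM equations removes the quadratic terms:
-332.0 x − 333.2 y = -28757.35
71.2 x − 30.8 y = 8609.17
Solving the 2×2 system: x ≈ 110.6, y ≈ -23.9 km.
Check against OCWA (with the unrounded x, y): √((x − 80.5)²+(y − 114.3)²) = 141.42 ≈ 141.44 km. ✓

x ≈ 110.6 km, y ≈ -23.9 km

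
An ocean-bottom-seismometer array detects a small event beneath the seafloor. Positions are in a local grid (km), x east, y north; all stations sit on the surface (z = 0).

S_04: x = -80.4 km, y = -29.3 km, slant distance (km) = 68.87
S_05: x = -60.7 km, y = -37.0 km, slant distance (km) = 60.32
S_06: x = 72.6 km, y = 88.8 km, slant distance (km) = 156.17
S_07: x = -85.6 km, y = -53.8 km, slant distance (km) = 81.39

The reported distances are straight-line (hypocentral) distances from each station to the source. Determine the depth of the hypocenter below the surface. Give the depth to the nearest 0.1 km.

Each station gives a sphere (x−x_i)² + (y−y_i)² + z² = d_i² (stations at z=0).
Subtracting the S_04 sphere from S_05 and S_06: z² cancels, leaving linear equations in x and y:
39.4 x − 15.4 y = -1164.59
306.0 x + 236.2 y = -13812.44
Solving: x ≈ -34.795, y ≈ -13.400 km (keep extra digits for the depth step; rounded: -34.8, -13.4).
Then from the S_04 sphere: z² = 68.87² − (x + 80.4)² − (y + 29.3)² with x = -34.795, y = -13.400, so z ≈ 49.096 ≈ 49.1 km.
Check against S_07 (with the unrounded solution): distance 81.39 ≈ 81.39 km. ✓

depth ≈ 49.1 km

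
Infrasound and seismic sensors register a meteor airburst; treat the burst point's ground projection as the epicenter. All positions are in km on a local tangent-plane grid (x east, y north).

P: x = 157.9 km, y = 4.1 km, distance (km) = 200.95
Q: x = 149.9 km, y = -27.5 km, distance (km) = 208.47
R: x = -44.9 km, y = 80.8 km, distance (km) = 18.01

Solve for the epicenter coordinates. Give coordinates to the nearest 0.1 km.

Circle about each station: (x − 157.9)² + (y − 4.1)² = 200.95²; (x − 149.9)² + (y + 27.5)² = 208.47²; (x + 44.9)² + (y − 80.8)² = 18.01².
Subtracting pairs of circle equations eliminates x²+y² and gives linear equations (the radical axes):
-16.0 x − 63.2 y = -4801.80
-405.6 x + 153.4 y = 23651.97
Solving the 2×2 system: x ≈ -27.0, y ≈ 82.8 km.

-27.0 km east, 82.8 km north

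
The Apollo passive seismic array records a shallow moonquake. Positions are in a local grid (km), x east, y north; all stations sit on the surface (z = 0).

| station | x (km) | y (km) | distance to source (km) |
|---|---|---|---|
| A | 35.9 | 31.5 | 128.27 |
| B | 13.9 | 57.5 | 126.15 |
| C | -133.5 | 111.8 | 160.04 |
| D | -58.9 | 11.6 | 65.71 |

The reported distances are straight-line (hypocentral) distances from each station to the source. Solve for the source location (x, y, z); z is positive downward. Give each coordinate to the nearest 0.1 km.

x ≈ -66.3 km, y ≈ -22.3 km, depth ≈ 55.8 km

Each station gives a sphere (x−x_i)² + (y−y_i)² + z² = d_i² (stations at z=0).
Subtracting the A sphere from B and C: z² cancels, leaving linear equations in x and y:
-44.0 x + 52.0 y = 1757.77
-338.8 x + 160.6 y = 18880.82
Solving: x ≈ -66.296, y ≈ -22.294 km (keep extra digits for the depth step; rounded: -66.3, -22.3).
Then from the A sphere: z² = 128.27² − (x − 35.9)² − (y − 31.5)² with x = -66.296, y = -22.294, so z ≈ 55.816 ≈ 55.8 km.
Check against D (with the unrounded solution): distance 65.72 ≈ 65.71 km. ✓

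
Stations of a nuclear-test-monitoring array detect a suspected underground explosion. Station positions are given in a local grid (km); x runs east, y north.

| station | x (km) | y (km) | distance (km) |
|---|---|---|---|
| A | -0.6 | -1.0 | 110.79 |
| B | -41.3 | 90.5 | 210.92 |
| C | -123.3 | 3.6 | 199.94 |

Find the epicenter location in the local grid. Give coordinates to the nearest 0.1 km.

47.1 km east, -101.0 km north

Circle about each station: (x + 0.6)² + (y + 1.0)² = 110.79²; (x + 41.3)² + (y − 90.5)² = 210.92²; (x + 123.3)² + (y − 3.6)² = 199.94².
Subtracting pairs of circle equations eliminates x²+y² and gives linear equations (the radical axes):
-81.4 x + 183.0 y = -22318.24
-245.4 x + 9.2 y = -12487.09
Solving the 2×2 system: x ≈ 47.1, y ≈ -101.0 km.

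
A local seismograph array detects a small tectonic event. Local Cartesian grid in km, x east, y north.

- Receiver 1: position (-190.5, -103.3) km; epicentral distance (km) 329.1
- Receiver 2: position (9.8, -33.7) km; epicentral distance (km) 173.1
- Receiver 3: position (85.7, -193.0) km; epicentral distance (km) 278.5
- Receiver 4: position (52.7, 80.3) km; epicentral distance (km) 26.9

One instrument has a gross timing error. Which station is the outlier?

Receiver 2

Solve using three stations at a time. Using Receiver 1, Receiver 3, Receiver 4 (subtract circle equations pairwise → linear system) gives (x, y) ≈ (79.1, 85.4).
Distances from that point to each station vs reported:
  Receiver 1: calculated 329.1 vs reported 329.1 → residual 0.0 km
  Receiver 2: calculated 137.8 vs reported 173.1 → residual 35.3 km
  Receiver 3: calculated 278.5 vs reported 278.5 → residual 0.0 km
  Receiver 4: calculated 26.9 vs reported 26.9 → residual 0.0 km
Receiver 1, Receiver 3, Receiver 4 are mutually consistent (residuals ≈ 0); Receiver 2 is off by 35.3 km.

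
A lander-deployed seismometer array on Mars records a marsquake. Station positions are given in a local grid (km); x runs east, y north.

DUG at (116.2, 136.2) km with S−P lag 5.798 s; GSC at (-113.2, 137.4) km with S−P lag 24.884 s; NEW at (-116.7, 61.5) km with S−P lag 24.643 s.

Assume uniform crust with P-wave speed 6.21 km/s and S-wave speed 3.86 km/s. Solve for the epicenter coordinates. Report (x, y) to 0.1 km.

Distance from S−P lag: d = Δt · v_P v_S / (v_P − v_S) = Δt · (6.21·3.86)/(6.21−3.86) ≈ 10.2003·Δt.
So d_DUG = 59.14, d_GSC = 253.82, d_NEW = 251.36 km.
Circle about each station: (x − 116.2)² + (y − 136.2)² = 59.14²; (x + 113.2)² + (y − 137.4)² = 253.82²; (x + 116.7)² + (y − 61.5)² = 251.36².
Subtracting pairs of circle equations eliminates x²+y² and gives linear equations (the radical axes):
-458.8 x + 2.4 y = -61286.93
-465.8 x − 149.4 y = -74336.05
Solving the 2×2 system: x ≈ 134.0, y ≈ 79.8 km.

(134.0, 79.8)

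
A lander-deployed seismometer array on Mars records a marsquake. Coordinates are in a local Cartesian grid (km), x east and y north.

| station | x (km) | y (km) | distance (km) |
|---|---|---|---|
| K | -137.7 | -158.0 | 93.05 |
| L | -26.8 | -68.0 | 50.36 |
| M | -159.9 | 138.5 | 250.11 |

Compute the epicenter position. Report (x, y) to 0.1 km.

Circle about each station: (x + 137.7)² + (y + 158.0)² = 93.05²; (x + 26.8)² + (y + 68.0)² = 50.36²; (x + 159.9)² + (y − 138.5)² = 250.11².
Subtracting the K equation from the L and M equations removes the quadratic terms:
221.8 x + 180.0 y = -32460.88
-44.4 x + 593.0 y = -53071.74
Solving the 2×2 system: x ≈ -69.5, y ≈ -94.7 km.
Check against K (with the unrounded x, y): √((x + 137.7)²+(y + 158.0)²) = 93.05 ≈ 93.05 km. ✓

x ≈ -69.5 km, y ≈ -94.7 km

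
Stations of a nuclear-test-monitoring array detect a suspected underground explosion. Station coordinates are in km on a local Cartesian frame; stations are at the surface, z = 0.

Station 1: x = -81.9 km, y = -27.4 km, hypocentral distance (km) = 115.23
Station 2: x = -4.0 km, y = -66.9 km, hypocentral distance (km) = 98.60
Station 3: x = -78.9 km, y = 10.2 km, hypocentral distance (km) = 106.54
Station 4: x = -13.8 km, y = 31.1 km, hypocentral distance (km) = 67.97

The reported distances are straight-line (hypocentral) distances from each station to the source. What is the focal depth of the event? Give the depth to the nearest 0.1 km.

60.5 km

Each station gives a sphere (x−x_i)² + (y−y_i)² + z² = d_i² (stations at z=0).
Subtracting the Station 1 sphere from Station 2 and Station 3: z² cancels, leaving linear equations in x and y:
155.8 x − 79.0 y = 589.23
6.0 x + 75.2 y = 798.06
Solving: x ≈ 8.807, y ≈ 9.910 km (keep extra digits for the depth step; rounded: 8.8, 9.9).
Then from the Station 1 sphere: z² = 115.23² − (x + 81.9)² − (y + 27.4)² with x = 8.807, y = 9.910, so z ≈ 60.483 ≈ 60.5 km.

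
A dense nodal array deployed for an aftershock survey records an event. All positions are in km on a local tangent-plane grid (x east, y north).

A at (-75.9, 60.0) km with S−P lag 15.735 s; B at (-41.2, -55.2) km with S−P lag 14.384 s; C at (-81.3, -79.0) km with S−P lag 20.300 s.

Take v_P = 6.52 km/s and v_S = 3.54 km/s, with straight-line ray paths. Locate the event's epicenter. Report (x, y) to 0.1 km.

Distance from S−P lag: d = Δt · v_P v_S / (v_P − v_S) = Δt · (6.52·3.54)/(6.52−3.54) ≈ 7.7452·Δt.
So d_A = 121.87, d_B = 111.41, d_C = 157.23 km.
Circle about each station: (x + 75.9)² + (y − 60.0)² = 121.87²; (x + 41.2)² + (y + 55.2)² = 111.41²; (x + 81.3)² + (y + 79.0)² = 157.23².
Subtracting pairs of circle equations eliminates x²+y² and gives linear equations (the radical axes):
69.4 x − 230.4 y = -2176.22
-10.8 x − 278.0 y = -6379.10
Solving the 2×2 system: x ≈ 39.7, y ≈ 21.4 km.

(39.7, 21.4)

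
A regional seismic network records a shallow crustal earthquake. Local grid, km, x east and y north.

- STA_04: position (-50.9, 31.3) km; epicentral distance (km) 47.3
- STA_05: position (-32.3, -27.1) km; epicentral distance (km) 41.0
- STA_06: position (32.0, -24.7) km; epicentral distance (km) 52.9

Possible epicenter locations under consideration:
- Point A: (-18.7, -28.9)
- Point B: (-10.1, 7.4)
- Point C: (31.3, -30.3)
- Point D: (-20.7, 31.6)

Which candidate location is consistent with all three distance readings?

For each candidate, compare |candidate − station| to the reported distance:
Point A: residuals STA_04 21.0, STA_05 27.3, STA_06 2.0 → max 27.3 km
Point B: residuals STA_04 0.0, STA_05 0.0, STA_06 0.0 → max 0.0 km
Point C: residuals STA_04 55.4, STA_05 22.7, STA_06 47.3 → max 55.4 km
Point D: residuals STA_04 17.1, STA_05 18.8, STA_06 24.2 → max 24.2 km
Only Point B has all residuals ≈ 0.

Point B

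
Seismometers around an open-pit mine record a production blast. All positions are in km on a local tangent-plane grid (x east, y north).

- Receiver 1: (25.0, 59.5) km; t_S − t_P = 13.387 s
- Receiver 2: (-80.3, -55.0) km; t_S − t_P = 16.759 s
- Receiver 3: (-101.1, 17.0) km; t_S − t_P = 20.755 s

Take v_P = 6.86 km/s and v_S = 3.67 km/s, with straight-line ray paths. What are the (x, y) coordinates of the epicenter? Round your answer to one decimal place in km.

Distance from S−P lag: d = Δt · v_P v_S / (v_P − v_S) = Δt · (6.86·3.67)/(6.86−3.67) ≈ 7.8922·Δt.
So d_Receiver 1 = 105.65, d_Receiver 2 = 132.27, d_Receiver 3 = 163.80 km.
Circle about each station: (x − 25.0)² + (y − 59.5)² = 105.65²; (x + 80.3)² + (y + 55.0)² = 132.27²; (x + 101.1)² + (y − 17.0)² = 163.80².
Subtracting the Receiver 1 equation from the Receiver 2 and Receiver 3 equations removes the quadratic terms:
-210.6 x − 229.0 y = -1025.59
-252.2 x − 85.0 y = -9323.56
Solving the 2×2 system: x ≈ 51.4, y ≈ -42.8 km.

51.4 km east, -42.8 km north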